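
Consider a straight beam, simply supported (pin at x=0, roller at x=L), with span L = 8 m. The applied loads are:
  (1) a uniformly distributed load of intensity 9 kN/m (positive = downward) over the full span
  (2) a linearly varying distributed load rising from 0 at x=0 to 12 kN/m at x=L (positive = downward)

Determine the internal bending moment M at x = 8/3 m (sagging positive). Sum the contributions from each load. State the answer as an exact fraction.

Load 1 — uniform load w=9 kN/m over full span:
  M_1 = wx(L-x)/2 = 9·(8/3)·(8-(8/3))/2 = 64 kN·m
Load 2 — triangular load w₀=12 kN/m (0→w₀ over full span):
  M_2 = w₀Lx/6 - w₀x³/(6L) = 12·8·(8/3)/6 - 12·(8/3)³/(6·8) = 1024/27 kN·m
Superposition: M = Σ M_i = 2752/27 kN·m ≈ 101.925926 kN·m

M(8/3) = 2752/27 kN·m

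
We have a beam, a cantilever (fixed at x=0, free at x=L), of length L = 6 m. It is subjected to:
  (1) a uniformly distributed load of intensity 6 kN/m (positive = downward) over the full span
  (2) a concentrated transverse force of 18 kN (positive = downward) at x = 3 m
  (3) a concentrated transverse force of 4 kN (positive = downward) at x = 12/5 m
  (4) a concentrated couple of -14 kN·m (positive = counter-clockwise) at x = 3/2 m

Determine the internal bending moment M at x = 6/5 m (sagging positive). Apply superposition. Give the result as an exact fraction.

M(6/5) = -3008/25 kN·m

Load 1 — uniform load w=6 kN/m over full span:
  M_1 = -w(L-x)²/2 = -6·(6-(6/5))²/2 = -1728/25 kN·m
Load 2 — point force P=18 kN at a=3 m (b=L-a=3):
  M_2 = -P(a-x)  [x≤a] = -18·(3-(6/5)) = -162/5 kN·m
Load 3 — point force P=4 kN at a=12/5 m (b=L-a=18/5):
  M_3 = -P(a-x)  [x≤a] = -4·((12/5)-(6/5)) = -24/5 kN·m
Load 4 — applied couple M₀=-14 kN·m at a=3/2 m (b=L-a=9/2):
  M_4 = M₀  [x≤a] = (-14) = -14 kN·m
Superposition: M = Σ M_i = -3008/25 kN·m ≈ -120.320000 kN·m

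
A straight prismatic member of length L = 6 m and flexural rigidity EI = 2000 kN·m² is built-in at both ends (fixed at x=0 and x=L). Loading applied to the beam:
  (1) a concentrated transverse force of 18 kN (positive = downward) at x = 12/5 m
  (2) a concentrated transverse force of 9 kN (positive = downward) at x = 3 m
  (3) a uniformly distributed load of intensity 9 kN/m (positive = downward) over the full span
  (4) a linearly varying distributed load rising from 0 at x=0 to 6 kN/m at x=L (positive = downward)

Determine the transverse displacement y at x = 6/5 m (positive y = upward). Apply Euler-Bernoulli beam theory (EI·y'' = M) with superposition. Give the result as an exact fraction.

y(6/5) = -859167/62500000 m

Load 1 — point force P=18 kN at a=12/5 m (b=L-a=18/5):
  y_1 = -Pb²x²(3aL-(3a+b)x)/(6L³EI)  [x≤a] = -18·(18/5)²·(6/5)²·(3·(12/5)·6-(3·(12/5)+(18/5))·(6/5))/(6·6³·2000) = -15309/3906250 m
Load 2 — point force P=9 kN at a=3 m (b=L-a=3):
  y_2 = -Pb²x²(3aL-(3a+b)x)/(6L³EI)  [x≤a] = -9·3²·(6/5)²·(3·3·6-(3·3+3)·(6/5))/(6·6³·2000) = -891/500000 m
Load 3 — uniform load w=9 kN/m over full span:
  y_3 = -wx²(L-x)²/(24EI) = -9·(6/5)²·(6-(6/5))²/(24·2000) = -486/78125 m
Load 4 — triangular load w₀=6 kN/m (0→w₀ over full span):
  y_4 = -w₀x²(L-x)²(x+2L)/(120LEI) = -6·(6/5)²·(6-(6/5))²·((6/5)+2·6)/(120·6·2000) = -3564/1953125 m
Superposition: y = Σ y_i = -859167/62500000 m ≈ -0.013747 m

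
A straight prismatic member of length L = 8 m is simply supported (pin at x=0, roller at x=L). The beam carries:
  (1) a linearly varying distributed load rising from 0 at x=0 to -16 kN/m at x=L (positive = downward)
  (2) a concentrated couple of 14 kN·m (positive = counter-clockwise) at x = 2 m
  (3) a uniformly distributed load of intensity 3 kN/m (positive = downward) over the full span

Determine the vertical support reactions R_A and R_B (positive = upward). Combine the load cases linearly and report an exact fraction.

Load 1 — triangular load w₀=-16 kN/m (0→w₀ over full span):
  R_A = w₀L/6 = (-16)·8/6 = -64/3 kN
  R_B = w₀L/3 = (-16)·8/3 = -128/3 kN
Load 2 — applied couple M₀=14 kN·m at a=2 m (b=L-a=6):
  R_A = M₀/L = 14/8 = 7/4 kN
  R_B = -M₀/L = -14/8 = -7/4 kN
Load 3 — uniform load w=3 kN/m over full span:
  R_A = wL/2 = 3·8/2 = 12 kN
  R_B = wL/2 = 3·8/2 = 12 kN
Superposition: R_A = -91/12 kN, R_B = -389/12 kN

R_A = -91/12 kN, R_B = -389/12 kN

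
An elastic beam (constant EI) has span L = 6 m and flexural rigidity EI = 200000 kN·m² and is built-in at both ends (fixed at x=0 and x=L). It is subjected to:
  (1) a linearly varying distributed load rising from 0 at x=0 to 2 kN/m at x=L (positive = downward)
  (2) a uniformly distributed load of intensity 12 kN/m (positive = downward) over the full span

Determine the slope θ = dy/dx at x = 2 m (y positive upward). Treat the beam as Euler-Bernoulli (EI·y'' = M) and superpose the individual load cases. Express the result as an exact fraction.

θ(2) = -49/562500 rad

Load 1 — triangular load w₀=2 kN/m (0→w₀ over full span):
  θ_1 = -w₀(2x(L-x)(L-2x)(x+2L)+x²(L-x)²)/(120LEI) = -2·(2·2·(6-2)·(6-2·2)·(2+2·6)+2²·(6-2)²)/(120·6·200000) = -1/140625 rad
Load 2 — uniform load w=12 kN/m over full span:
  θ_2 = -wx(L-x)(L-2x)/(12EI) = -12·2·(6-2)·(6-2·2)/(12·200000) = -1/12500 rad
Superposition: θ = Σ θ_i = -49/562500 rad ≈ -0.000087 rad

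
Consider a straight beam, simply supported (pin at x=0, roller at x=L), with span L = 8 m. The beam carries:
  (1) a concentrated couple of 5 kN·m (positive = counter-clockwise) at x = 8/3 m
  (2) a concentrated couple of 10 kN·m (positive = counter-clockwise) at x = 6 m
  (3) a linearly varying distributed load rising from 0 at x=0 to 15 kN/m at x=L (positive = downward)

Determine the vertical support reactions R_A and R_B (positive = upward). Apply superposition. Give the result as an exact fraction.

R_A = 175/8 kN, R_B = 305/8 kN

Load 1 — applied couple M₀=5 kN·m at a=8/3 m (b=L-a=16/3):
  R_A = M₀/L = 5/8 kN
  R_B = -M₀/L = -5/8 kN
Load 2 — applied couple M₀=10 kN·m at a=6 m (b=L-a=2):
  R_A = M₀/L = 10/8 = 5/4 kN
  R_B = -M₀/L = -10/8 = -5/4 kN
Load 3 — triangular load w₀=15 kN/m (0→w₀ over full span):
  R_A = w₀L/6 = 15·8/6 = 20 kN
  R_B = w₀L/3 = 15·8/3 = 40 kN
Superposition: R_A = 175/8 kN, R_B = 305/8 kN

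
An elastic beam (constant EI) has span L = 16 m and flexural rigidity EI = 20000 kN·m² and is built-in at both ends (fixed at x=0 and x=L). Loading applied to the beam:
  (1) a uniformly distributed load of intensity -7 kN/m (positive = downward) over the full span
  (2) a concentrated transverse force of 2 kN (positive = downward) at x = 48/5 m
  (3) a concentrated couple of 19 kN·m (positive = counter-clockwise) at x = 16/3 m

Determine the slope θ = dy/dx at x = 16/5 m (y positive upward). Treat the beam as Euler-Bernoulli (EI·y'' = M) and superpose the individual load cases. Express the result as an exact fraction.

θ(16/5) = 67751/5859375 rad

Load 1 — uniform load w=-7 kN/m over full span:
  θ_1 = -wx(L-x)(L-2x)/(12EI) = -(-7)·(16/5)·(16-(16/5))·(16-2·(16/5))/(12·20000) = 896/78125 rad
Load 2 — point force P=2 kN at a=48/5 m (b=L-a=32/5):
  θ_2 = -Pb²x(2aL-(3a+b)x)/(2L³EI)  [x≤a] = -2·(32/5)²·(16/5)·(2·(48/5)·16-(3·(48/5)+(32/5))·(16/5))/(2·16³·20000) = -608/1953125 rad
Load 3 — applied couple M₀=19 kN·m at a=16/3 m (b=L-a=32/3):
  θ_3 = (R_Ax²/2 - M_Ax)/EI  [x≤a] with R_A=19/12, M_A=0 = ((19/12)·(16/5)²/2 - 0·(16/5))/20000 = 19/46875 rad
Superposition: θ = Σ θ_i = 67751/5859375 rad ≈ 0.011563 rad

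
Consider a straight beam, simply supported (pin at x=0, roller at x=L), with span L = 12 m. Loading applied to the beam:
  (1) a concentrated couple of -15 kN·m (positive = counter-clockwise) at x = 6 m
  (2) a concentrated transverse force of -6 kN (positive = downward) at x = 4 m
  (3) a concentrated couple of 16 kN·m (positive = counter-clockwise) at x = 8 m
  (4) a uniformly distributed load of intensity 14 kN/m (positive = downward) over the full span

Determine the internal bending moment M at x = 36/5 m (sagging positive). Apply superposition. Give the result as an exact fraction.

Load 1 — applied couple M₀=-15 kN·m at a=6 m (b=L-a=6):
  M_1 = M₀x/L - M₀  [x>a] = (-15)·(36/5)/12 - (-15) = 6 kN·m
Load 2 — point force P=-6 kN at a=4 m (b=L-a=8):
  M_2 = Pa(L-x)/L  [x>a] = (-6)·4·(12-(36/5))/12 = -48/5 kN·m
Load 3 — applied couple M₀=16 kN·m at a=8 m (b=L-a=4):
  M_3 = M₀x/L  [x≤a] = 16·(36/5)/12 = 48/5 kN·m
Load 4 — uniform load w=14 kN/m over full span:
  M_4 = wx(L-x)/2 = 14·(36/5)·(12-(36/5))/2 = 6048/25 kN·m
Superposition: M = Σ M_i = 6198/25 kN·m ≈ 247.920000 kN·m

M(36/5) = 6198/25 kN·m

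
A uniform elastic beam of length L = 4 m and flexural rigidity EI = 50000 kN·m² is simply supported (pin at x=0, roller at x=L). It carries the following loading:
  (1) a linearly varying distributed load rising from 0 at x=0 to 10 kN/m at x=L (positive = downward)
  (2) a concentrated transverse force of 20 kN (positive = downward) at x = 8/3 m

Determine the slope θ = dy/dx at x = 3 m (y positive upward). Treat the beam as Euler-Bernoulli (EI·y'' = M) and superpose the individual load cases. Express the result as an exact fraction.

θ(3) = 28777/64800000 rad

Load 1 — triangular load w₀=10 kN/m (0→w₀ over full span):
  θ_1 = -w₀(7L⁴-30L²x²+15x⁴)/(360LEI) = -10·(7·4⁴-30·4²·3²+15·3⁴)/(360·4·50000) = 1313/7200000 rad
Load 2 — point force P=20 kN at a=8/3 m (b=L-a=4/3):
  θ_2 = -Pa(2L²-6Lx+3x²+a²)/(6LEI)  [x>a] = -20·(8/3)·(2·4²-6·4·3+3·3²+(8/3)²)/(6·4·50000) = 53/202500 rad
Superposition: θ = Σ θ_i = 28777/64800000 rad ≈ 0.000444 rad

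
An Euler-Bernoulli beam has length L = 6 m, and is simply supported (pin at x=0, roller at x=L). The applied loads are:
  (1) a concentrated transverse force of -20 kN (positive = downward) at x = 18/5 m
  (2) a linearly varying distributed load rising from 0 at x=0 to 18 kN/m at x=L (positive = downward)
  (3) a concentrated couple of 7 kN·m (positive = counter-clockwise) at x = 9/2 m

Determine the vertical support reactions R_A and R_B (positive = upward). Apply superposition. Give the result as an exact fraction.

R_A = 67/6 kN, R_B = 137/6 kN

Load 1 — point force P=-20 kN at a=18/5 m (b=L-a=12/5):
  R_A = Pb/L = (-20)·(12/5)/6 = -8 kN
  R_B = Pa/L = (-20)·(18/5)/6 = -12 kN
Load 2 — triangular load w₀=18 kN/m (0→w₀ over full span):
  R_A = w₀L/6 = 18·6/6 = 18 kN
  R_B = w₀L/3 = 18·6/3 = 36 kN
Load 3 — applied couple M₀=7 kN·m at a=9/2 m (b=L-a=3/2):
  R_A = M₀/L = 7/6 kN
  R_B = -M₀/L = -7/6 kN
Superposition: R_A = 67/6 kN, R_B = 137/6 kN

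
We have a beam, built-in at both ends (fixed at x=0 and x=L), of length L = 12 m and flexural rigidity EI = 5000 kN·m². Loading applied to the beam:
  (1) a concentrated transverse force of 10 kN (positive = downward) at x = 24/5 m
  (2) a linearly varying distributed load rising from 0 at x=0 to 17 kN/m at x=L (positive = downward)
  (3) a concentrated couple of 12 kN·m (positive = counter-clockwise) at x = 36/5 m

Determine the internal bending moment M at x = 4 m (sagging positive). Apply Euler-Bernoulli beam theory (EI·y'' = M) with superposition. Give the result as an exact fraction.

Load 1 — point force P=10 kN at a=24/5 m (b=L-a=36/5):
  M_1 = Pb²(3a+b)x/L³ - Pab²/L²  [x≤a] = 10·(36/5)²·(3·(24/5)+(36/5))·4/12³ - 10·(24/5)·(36/5)²/12² = 216/25 kN·m
Load 2 — triangular load w₀=17 kN/m (0→w₀ over full span):
  M_2 = 3w₀Lx/20 - w₀L²/30 - w₀x³/(6L) = 3·17·12·4/20 - 17·12²/30 - 17·4³/(6·12) = 1156/45 kN·m
Load 3 — applied couple M₀=12 kN·m at a=36/5 m (b=L-a=24/5):
  M_3 = R_Ax - M_A  [x≤a] with R_A=36/25, M_A=96/25 = (36/25)·4 - (96/25) = 48/25 kN·m
Superposition: M = Σ M_i = 8156/225 kN·m ≈ 36.248889 kN·m

M(4) = 8156/225 kN·m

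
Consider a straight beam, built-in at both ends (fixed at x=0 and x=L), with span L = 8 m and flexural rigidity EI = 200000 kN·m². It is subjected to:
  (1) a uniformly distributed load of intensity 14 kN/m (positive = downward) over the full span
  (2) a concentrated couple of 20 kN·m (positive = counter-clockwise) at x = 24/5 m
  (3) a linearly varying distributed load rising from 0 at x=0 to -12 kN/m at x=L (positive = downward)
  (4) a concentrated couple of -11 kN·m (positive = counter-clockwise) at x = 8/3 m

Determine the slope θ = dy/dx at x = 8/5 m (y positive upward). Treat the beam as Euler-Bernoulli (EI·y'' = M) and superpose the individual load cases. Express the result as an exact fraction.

θ(8/5) = -4967/23437500 rad

Load 1 — uniform load w=14 kN/m over full span:
  θ_1 = -wx(L-x)(L-2x)/(12EI) = -14·(8/5)·(8-(8/5))·(8-2·(8/5))/(12·200000) = -112/390625 rad
Load 2 — applied couple M₀=20 kN·m at a=24/5 m (b=L-a=16/5):
  θ_2 = (R_Ax²/2 - M_Ax)/EI  [x≤a] with R_A=18/5, M_A=32/5 = ((18/5)·(8/5)²/2 - (32/5)·(8/5))/200000 = -11/390625 rad
Load 3 — triangular load w₀=-12 kN/m (0→w₀ over full span):
  θ_3 = -w₀(2x(L-x)(L-2x)(x+2L)+x²(L-x)²)/(120LEI) = -(-12)·(2·(8/5)·(8-(8/5))·(8-2·(8/5))·((8/5)+2·8)+(8/5)²·(8-(8/5))²)/(120·8·200000) = 224/1953125 rad
Load 4 — applied couple M₀=-11 kN·m at a=8/3 m (b=L-a=16/3):
  θ_4 = (R_Ax²/2 - M_Ax)/EI  [x≤a] with R_A=-11/6, M_A=0 = ((-11/6)·(8/5)²/2 - 0·(8/5))/200000 = -11/937500 rad
Superposition: θ = Σ θ_i = -4967/23437500 rad ≈ -0.000212 rad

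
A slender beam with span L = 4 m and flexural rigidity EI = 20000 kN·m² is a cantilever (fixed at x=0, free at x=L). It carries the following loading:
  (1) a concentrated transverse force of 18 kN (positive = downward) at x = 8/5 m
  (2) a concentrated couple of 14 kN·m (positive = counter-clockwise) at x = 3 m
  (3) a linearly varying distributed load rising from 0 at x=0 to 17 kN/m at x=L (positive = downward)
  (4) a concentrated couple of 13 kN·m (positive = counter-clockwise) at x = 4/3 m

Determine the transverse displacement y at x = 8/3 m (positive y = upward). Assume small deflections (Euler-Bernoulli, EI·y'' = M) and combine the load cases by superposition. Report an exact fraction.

Load 1 — point force P=18 kN at a=8/5 m (b=L-a=12/5):
  y_1 = -Pa²(3x-a)/(6EI)  [x>a] = -18·(8/5)²·(3·(8/3)-(8/5))/(6·20000) = -192/78125 m
Load 2 — applied couple M₀=14 kN·m at a=3 m (b=L-a=1):
  y_2 = M₀x²/(2EI)  [x≤a] = 14·(8/3)²/(2·20000) = 14/5625 m
Load 3 — triangular load w₀=17 kN/m (0→w₀ over full span):
  y_3 = (w₀Lx³/12-w₀L²x²/6-w₀x⁵/(120L))/EI = (17·4·(8/3)³/12-17·4²·(8/3)²/6-17·(8/3)⁵/(120·4))/20000 = -25024/2278125 m
Load 4 — applied couple M₀=13 kN·m at a=4/3 m (b=L-a=8/3):
  y_4 = M₀a(2x-a)/(2EI)  [x>a] = 13·(4/3)·(2·(8/3)-(4/3))/(2·20000) = 13/7500 m
Superposition: y = Σ y_i = -2100397/227812500 m ≈ -0.009220 m

y(8/3) = -2100397/227812500 m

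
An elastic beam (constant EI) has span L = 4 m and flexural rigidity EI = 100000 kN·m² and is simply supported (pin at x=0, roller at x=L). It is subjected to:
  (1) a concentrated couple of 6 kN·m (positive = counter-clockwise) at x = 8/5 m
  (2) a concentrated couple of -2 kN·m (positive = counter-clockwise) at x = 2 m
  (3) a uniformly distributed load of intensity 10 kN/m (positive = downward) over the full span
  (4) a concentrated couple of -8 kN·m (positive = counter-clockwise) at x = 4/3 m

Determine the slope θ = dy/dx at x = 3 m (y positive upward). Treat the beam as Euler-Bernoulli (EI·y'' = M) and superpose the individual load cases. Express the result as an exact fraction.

θ(3) = 8839/45000000 rad

Load 1 — applied couple M₀=6 kN·m at a=8/5 m (b=L-a=12/5):
  θ_1 = (M₀x²/(2L)-M₀(x-a)+C₁)/EI  [x>a] with C₁=M₀(3b²-L²)/(6L)=8/25 = (6·3²/(2·4)-6·(3-(8/5))+(8/25))/100000 = -133/10000000 rad
Load 2 — applied couple M₀=-2 kN·m at a=2 m (b=L-a=2):
  θ_2 = (M₀x²/(2L)-M₀(x-a)+C₁)/EI  [x>a] with C₁=M₀(3b²-L²)/(6L)=1/3 = ((-2)·3²/(2·4)-(-2)·(3-2)+(1/3))/100000 = 1/1200000 rad
Load 3 — uniform load w=10 kN/m over full span:
  θ_3 = -w(L³-6Lx²+4x³)/(24EI) = -10·(4³-6·4·3²+4·3³)/(24·100000) = 11/60000 rad
Load 4 — applied couple M₀=-8 kN·m at a=4/3 m (b=L-a=8/3):
  θ_4 = (M₀x²/(2L)-M₀(x-a)+C₁)/EI  [x>a] with C₁=M₀(3b²-L²)/(6L)=-16/9 = ((-8)·3²/(2·4)-(-8)·(3-(4/3))+(-16/9))/100000 = 23/900000 rad
Superposition: θ = Σ θ_i = 8839/45000000 rad ≈ 0.000196 rad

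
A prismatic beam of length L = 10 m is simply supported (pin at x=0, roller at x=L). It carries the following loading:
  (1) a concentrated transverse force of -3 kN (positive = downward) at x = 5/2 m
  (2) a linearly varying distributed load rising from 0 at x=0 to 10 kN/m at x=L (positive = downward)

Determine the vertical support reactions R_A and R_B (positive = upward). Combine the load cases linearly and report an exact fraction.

Load 1 — point force P=-3 kN at a=5/2 m (b=L-a=15/2):
  R_A = Pb/L = (-3)·(15/2)/10 = -9/4 kN
  R_B = Pa/L = (-3)·(5/2)/10 = -3/4 kN
Load 2 — triangular load w₀=10 kN/m (0→w₀ over full span):
  R_A = w₀L/6 = 10·10/6 = 50/3 kN
  R_B = w₀L/3 = 10·10/3 = 100/3 kN
Superposition: R_A = 173/12 kN, R_B = 391/12 kN

R_A = 173/12 kN, R_B = 391/12 kN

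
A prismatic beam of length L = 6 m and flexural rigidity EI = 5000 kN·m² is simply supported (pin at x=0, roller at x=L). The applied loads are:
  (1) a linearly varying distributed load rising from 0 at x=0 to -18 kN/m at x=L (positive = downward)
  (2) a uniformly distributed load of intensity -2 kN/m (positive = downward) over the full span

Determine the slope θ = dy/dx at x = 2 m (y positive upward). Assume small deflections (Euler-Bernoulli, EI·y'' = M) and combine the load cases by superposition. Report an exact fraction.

θ(2) = 377/37500 rad

Load 1 — triangular load w₀=-18 kN/m (0→w₀ over full span):
  θ_1 = -w₀(7L⁴-30L²x²+15x⁴)/(360LEI) = -(-18)·(7·6⁴-30·6²·2²+15·2⁴)/(360·6·5000) = 26/3125 rad
Load 2 — uniform load w=-2 kN/m over full span:
  θ_2 = -w(L³-6Lx²+4x³)/(24EI) = -(-2)·(6³-6·6·2²+4·2³)/(24·5000) = 13/7500 rad
Superposition: θ = Σ θ_i = 377/37500 rad ≈ 0.010053 rad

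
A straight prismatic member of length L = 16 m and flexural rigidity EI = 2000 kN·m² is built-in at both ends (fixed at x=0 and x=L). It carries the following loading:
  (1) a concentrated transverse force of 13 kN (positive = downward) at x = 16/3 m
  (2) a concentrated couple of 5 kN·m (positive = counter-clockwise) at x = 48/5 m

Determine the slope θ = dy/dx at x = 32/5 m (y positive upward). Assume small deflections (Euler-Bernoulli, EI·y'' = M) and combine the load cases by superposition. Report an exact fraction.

θ(32/5) = -592/140625 rad

Load 1 — point force P=13 kN at a=16/3 m (b=L-a=32/3):
  θ_1 = Pa²(L-x)(2bL-(3b+a)(L-x))/(2L³EI)  [x>a] = 13·(16/3)²·(16-(32/5))·(2·(32/3)·16-(3·(32/3)+(16/3))·(16-(32/5)))/(2·16³·2000) = -104/28125 rad
Load 2 — applied couple M₀=5 kN·m at a=48/5 m (b=L-a=32/5):
  θ_2 = (R_Ax²/2 - M_Ax)/EI  [x≤a] with R_A=9/20, M_A=8/5 = ((9/20)·(32/5)²/2 - (8/5)·(32/5))/2000 = -8/15625 rad
Superposition: θ = Σ θ_i = -592/140625 rad ≈ -0.004210 rad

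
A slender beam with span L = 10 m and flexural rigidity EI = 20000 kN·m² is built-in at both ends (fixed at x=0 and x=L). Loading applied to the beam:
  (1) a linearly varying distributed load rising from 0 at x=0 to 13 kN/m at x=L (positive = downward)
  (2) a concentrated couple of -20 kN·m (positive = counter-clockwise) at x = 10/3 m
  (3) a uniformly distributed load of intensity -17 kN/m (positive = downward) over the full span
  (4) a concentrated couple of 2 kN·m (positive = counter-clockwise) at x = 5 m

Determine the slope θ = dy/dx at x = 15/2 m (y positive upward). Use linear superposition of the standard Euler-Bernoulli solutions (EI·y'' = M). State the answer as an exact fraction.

θ(15/2) = -11173/3072000 rad

Load 1 — triangular load w₀=13 kN/m (0→w₀ over full span):
  θ_1 = -w₀(2x(L-x)(L-2x)(x+2L)+x²(L-x)²)/(120LEI) = -13·(2·(15/2)·(10-(15/2))·(10-2·(15/2))·((15/2)+2·10)+(15/2)²·(10-(15/2))²)/(120·10·20000) = 533/204800 rad
Load 2 — applied couple M₀=-20 kN·m at a=10/3 m (b=L-a=20/3):
  θ_2 = (R_Ax²/2 - M_Ax - M₀(x-a))/EI  [x>a] with R_A=-8/3, M_A=0 = ((-8/3)·(15/2)²/2 - 0·(15/2) - (-20)·((15/2)-(10/3)))/20000 = 1/2400 rad
Load 3 — uniform load w=-17 kN/m over full span:
  θ_3 = -wx(L-x)(L-2x)/(12EI) = -(-17)·(15/2)·(10-(15/2))·(10-2·(15/2))/(12·20000) = -17/2560 rad
Load 4 — applied couple M₀=2 kN·m at a=5 m (b=L-a=5):
  θ_4 = (R_Ax²/2 - M_Ax - M₀(x-a))/EI  [x>a] with R_A=3/10, M_A=1/2 = ((3/10)·(15/2)²/2 - (1/2)·(15/2) - 2·((15/2)-5))/20000 = -1/64000 rad
Superposition: θ = Σ θ_i = -11173/3072000 rad ≈ -0.003637 rad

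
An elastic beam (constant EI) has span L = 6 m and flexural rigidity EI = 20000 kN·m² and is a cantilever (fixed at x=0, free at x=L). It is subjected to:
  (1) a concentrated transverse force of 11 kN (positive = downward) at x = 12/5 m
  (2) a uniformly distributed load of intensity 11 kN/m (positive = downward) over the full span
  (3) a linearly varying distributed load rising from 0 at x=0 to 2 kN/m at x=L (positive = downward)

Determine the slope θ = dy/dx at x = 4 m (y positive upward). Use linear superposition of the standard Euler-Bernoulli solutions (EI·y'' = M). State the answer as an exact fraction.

Load 1 — point force P=11 kN at a=12/5 m (b=L-a=18/5):
  θ_1 = -Pa²/(2EI)  [x>a] = -11·(12/5)²/(2·20000) = -99/62500 rad
Load 2 — uniform load w=11 kN/m over full span:
  θ_2 = -wx(x²-3Lx+3L²)/(6EI) = -11·4·(4²-3·6·4+3·6²)/(6·20000) = -143/7500 rad
Load 3 — triangular load w₀=2 kN/m (0→w₀ over full span):
  θ_3 = (w₀Lx²/4-w₀L²x/3-w₀x⁴/(24L))/EI = (2·6·4²/4-2·6²·4/3-2·4⁴/(24·6))/20000 = -29/11250 rad
Superposition: θ = Σ θ_i = -6533/281250 rad ≈ -0.023228 rad

θ(4) = -6533/281250 rad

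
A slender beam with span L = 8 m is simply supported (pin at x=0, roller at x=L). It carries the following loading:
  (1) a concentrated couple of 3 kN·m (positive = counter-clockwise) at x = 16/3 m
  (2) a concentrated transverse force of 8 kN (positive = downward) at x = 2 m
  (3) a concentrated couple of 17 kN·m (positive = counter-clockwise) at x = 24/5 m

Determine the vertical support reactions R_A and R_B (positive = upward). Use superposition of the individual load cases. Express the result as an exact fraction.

Load 1 — applied couple M₀=3 kN·m at a=16/3 m (b=L-a=8/3):
  R_A = M₀/L = 3/8 kN
  R_B = -M₀/L = -3/8 kN
Load 2 — point force P=8 kN at a=2 m (b=L-a=6):
  R_A = Pb/L = 8·6/8 = 6 kN
  R_B = Pa/L = 8·2/8 = 2 kN
Load 3 — applied couple M₀=17 kN·m at a=24/5 m (b=L-a=16/5):
  R_A = M₀/L = 17/8 kN
  R_B = -M₀/L = -17/8 kN
Superposition: R_A = 17/2 kN, R_B = -1/2 kN

R_A = 17/2 kN, R_B = -1/2 kN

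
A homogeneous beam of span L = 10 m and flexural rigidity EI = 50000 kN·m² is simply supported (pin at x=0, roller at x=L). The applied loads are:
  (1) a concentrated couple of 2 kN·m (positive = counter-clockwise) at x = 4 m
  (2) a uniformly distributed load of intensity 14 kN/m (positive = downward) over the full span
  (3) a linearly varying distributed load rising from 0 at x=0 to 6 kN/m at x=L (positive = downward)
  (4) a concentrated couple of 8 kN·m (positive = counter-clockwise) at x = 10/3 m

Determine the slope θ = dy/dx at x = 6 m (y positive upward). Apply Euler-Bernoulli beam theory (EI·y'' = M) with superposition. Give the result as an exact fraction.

θ(6) = 2261/562500 rad

Load 1 — applied couple M₀=2 kN·m at a=4 m (b=L-a=6):
  θ_1 = (M₀x²/(2L)-M₀(x-a)+C₁)/EI  [x>a] with C₁=M₀(3b²-L²)/(6L)=4/15 = (2·6²/(2·10)-2·(6-4)+(4/15))/50000 = -1/375000 rad
Load 2 — uniform load w=14 kN/m over full span:
  θ_2 = -w(L³-6Lx²+4x³)/(24EI) = -14·(10³-6·10·6²+4·6³)/(24·50000) = 259/75000 rad
Load 3 — triangular load w₀=6 kN/m (0→w₀ over full span):
  θ_3 = -w₀(7L⁴-30L²x²+15x⁴)/(360LEI) = -6·(7·10⁴-30·10²·6²+15·6⁴)/(360·10·50000) = 29/46875 rad
Load 4 — applied couple M₀=8 kN·m at a=10/3 m (b=L-a=20/3):
  θ_4 = (M₀x²/(2L)-M₀(x-a)+C₁)/EI  [x>a] with C₁=M₀(3b²-L²)/(6L)=40/9 = (8·6²/(2·10)-8·(6-(10/3))+(40/9))/50000 = -7/140625 rad
Superposition: θ = Σ θ_i = 2261/562500 rad ≈ 0.004020 rad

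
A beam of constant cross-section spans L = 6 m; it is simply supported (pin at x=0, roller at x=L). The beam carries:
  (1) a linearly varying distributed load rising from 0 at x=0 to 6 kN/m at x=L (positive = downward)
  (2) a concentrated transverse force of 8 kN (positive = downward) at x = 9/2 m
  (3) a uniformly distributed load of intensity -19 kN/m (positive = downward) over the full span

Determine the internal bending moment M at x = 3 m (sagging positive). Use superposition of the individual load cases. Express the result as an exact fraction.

Load 1 — triangular load w₀=6 kN/m (0→w₀ over full span):
  M_1 = w₀Lx/6 - w₀x³/(6L) = 6·6·3/6 - 6·3³/(6·6) = 27/2 kN·m
Load 2 — point force P=8 kN at a=9/2 m (b=L-a=3/2):
  M_2 = Pbx/L  [x≤a] = 8·(3/2)·3/6 = 6 kN·m
Load 3 — uniform load w=-19 kN/m over full span:
  M_3 = wx(L-x)/2 = (-19)·3·(6-3)/2 = -171/2 kN·m
Superposition: M = Σ M_i = -66 kN·m ≈ -66.000000 kN·m

M(3) = -66 kN·m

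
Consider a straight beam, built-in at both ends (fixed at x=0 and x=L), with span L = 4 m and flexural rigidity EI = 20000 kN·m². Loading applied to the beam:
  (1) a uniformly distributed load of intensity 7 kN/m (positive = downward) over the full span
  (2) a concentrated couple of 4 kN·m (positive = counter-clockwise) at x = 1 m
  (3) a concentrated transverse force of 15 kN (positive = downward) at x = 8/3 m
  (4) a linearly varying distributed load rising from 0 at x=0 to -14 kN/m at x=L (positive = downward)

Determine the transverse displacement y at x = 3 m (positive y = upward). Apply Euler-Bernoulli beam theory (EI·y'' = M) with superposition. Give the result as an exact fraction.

y(3) = -511/5400000 m

Load 1 — uniform load w=7 kN/m over full span:
  y_1 = -wx²(L-x)²/(24EI) = -7·3²·(4-3)²/(24·20000) = -21/160000 m
Load 2 — applied couple M₀=4 kN·m at a=1 m (b=L-a=3):
  y_2 = (R_Ax³/6 - M_Ax²/2 - M₀(x-a)²/2)/EI  [x>a] with R_A=9/8, M_A=-3/4 = ((9/8)·3³/6 - (-3/4)·3²/2 - 4·(3-1)²/2)/20000 = 7/320000 m
Load 3 — point force P=15 kN at a=8/3 m (b=L-a=4/3):
  y_3 = -Pa²(L-x)²(3bL-(3b+a)(L-x))/(6L³EI)  [x>a] = -15·(8/3)²·(4-3)²·(3·(4/3)·4-(3·(4/3)+(8/3))·(4-3))/(6·4³·20000) = -7/54000 m
Load 4 — triangular load w₀=-14 kN/m (0→w₀ over full span):
  y_4 = -w₀x²(L-x)²(x+2L)/(120LEI) = -(-14)·3²·(4-3)²·(3+2·4)/(120·4·20000) = 231/1600000 m
Superposition: y = Σ y_i = -511/5400000 m ≈ -0.000095 m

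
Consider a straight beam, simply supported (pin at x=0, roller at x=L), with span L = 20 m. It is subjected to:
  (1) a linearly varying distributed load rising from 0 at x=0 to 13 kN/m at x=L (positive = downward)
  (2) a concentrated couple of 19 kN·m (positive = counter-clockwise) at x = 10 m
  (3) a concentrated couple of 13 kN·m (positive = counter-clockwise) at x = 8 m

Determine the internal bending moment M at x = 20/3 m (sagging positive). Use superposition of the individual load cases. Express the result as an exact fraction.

Load 1 — triangular load w₀=13 kN/m (0→w₀ over full span):
  M_1 = w₀Lx/6 - w₀x³/(6L) = 13·20·(20/3)/6 - 13·(20/3)³/(6·20) = 20800/81 kN·m
Load 2 — applied couple M₀=19 kN·m at a=10 m (b=L-a=10):
  M_2 = M₀x/L  [x≤a] = 19·(20/3)/20 = 19/3 kN·m
Load 3 — applied couple M₀=13 kN·m at a=8 m (b=L-a=12):
  M_3 = M₀x/L  [x≤a] = 13·(20/3)/20 = 13/3 kN·m
Superposition: M = Σ M_i = 21664/81 kN·m ≈ 267.456790 kN·m

M(20/3) = 21664/81 kN·m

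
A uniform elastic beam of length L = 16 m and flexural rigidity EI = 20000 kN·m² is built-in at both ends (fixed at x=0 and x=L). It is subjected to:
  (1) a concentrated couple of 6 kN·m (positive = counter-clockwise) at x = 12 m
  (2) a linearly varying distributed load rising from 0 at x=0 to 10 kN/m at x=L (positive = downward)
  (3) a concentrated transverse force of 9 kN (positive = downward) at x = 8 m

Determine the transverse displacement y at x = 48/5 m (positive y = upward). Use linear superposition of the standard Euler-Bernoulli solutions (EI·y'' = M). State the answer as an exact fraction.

y(48/5) = -198069/3906250 m

Load 1 — applied couple M₀=6 kN·m at a=12 m (b=L-a=4):
  y_1 = (R_Ax³/6 - M_Ax²/2)/EI  [x≤a] with R_A=27/64, M_A=15/8 = ((27/64)·(48/5)³/6 - (15/8)·(48/5)²/2)/20000 = -189/156250 m
Load 2 — triangular load w₀=10 kN/m (0→w₀ over full span):
  y_2 = -w₀x²(L-x)²(x+2L)/(120LEI) = -10·(48/5)²·(16-(48/5))²·((48/5)+2·16)/(120·16·20000) = -79872/1953125 m
Load 3 — point force P=9 kN at a=8 m (b=L-a=8):
  y_3 = -Pa²(L-x)²(3bL-(3b+a)(L-x))/(6L³EI)  [x>a] = -9·8²·(16-(48/5))²·(3·8·16-(3·8+8)·(16-(48/5)))/(6·16³·20000) = -672/78125 m
Superposition: y = Σ y_i = -198069/3906250 m ≈ -0.050706 m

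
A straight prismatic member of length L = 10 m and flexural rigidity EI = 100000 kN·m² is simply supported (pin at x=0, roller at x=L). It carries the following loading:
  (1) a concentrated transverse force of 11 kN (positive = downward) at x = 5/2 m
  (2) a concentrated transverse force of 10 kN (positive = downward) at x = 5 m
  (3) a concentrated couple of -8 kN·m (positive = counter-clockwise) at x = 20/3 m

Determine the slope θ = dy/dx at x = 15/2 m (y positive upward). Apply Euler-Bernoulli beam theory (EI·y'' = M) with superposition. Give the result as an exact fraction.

Load 1 — point force P=11 kN at a=5/2 m (b=L-a=15/2):
  θ_1 = -Pa(2L²-6Lx+3x²+a²)/(6LEI)  [x>a] = -11·(5/2)·(2·10²-6·10·(15/2)+3·(15/2)²+(5/2)²)/(6·10·100000) = 11/32000 rad
Load 2 — point force P=10 kN at a=5 m (b=L-a=5):
  θ_2 = -Pa(2L²-6Lx+3x²+a²)/(6LEI)  [x>a] = -10·5·(2·10²-6·10·(15/2)+3·(15/2)²+5²)/(6·10·100000) = 3/6400 rad
Load 3 — applied couple M₀=-8 kN·m at a=20/3 m (b=L-a=10/3):
  θ_3 = (M₀x²/(2L)-M₀(x-a)+C₁)/EI  [x>a] with C₁=M₀(3b²-L²)/(6L)=80/9 = ((-8)·(15/2)²/(2·10)-(-8)·((15/2)-(20/3))+(80/9))/100000 = -1/14400 rad
Superposition: θ = Σ θ_i = 107/144000 rad ≈ 0.000743 rad

θ(15/2) = 107/144000 rad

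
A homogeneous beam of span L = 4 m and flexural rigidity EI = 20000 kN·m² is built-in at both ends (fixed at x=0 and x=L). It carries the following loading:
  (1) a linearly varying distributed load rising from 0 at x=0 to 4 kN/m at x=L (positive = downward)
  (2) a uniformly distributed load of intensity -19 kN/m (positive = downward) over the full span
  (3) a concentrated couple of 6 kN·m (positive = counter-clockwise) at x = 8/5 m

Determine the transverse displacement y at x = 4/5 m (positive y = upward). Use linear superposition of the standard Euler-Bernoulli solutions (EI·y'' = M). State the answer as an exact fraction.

Load 1 — triangular load w₀=4 kN/m (0→w₀ over full span):
  y_1 = -w₀x²(L-x)²(x+2L)/(120LEI) = -4·(4/5)²·(4-(4/5))²·((4/5)+2·4)/(120·4·20000) = -704/29296875 m
Load 2 — uniform load w=-19 kN/m over full span:
  y_2 = -wx²(L-x)²/(24EI) = -(-19)·(4/5)²·(4-(4/5))²/(24·20000) = 304/1171875 m
Load 3 — applied couple M₀=6 kN·m at a=8/5 m (b=L-a=12/5):
  y_3 = (R_Ax³/6 - M_Ax²/2)/EI  [x≤a] with R_A=54/25, M_A=18/25 = ((54/25)·(4/5)³/6 - (18/25)·(4/5)²/2)/20000 = -9/3906250 m
Superposition: y = Σ y_i = 13657/58593750 m ≈ 0.000233 m

y(4/5) = 13657/58593750 m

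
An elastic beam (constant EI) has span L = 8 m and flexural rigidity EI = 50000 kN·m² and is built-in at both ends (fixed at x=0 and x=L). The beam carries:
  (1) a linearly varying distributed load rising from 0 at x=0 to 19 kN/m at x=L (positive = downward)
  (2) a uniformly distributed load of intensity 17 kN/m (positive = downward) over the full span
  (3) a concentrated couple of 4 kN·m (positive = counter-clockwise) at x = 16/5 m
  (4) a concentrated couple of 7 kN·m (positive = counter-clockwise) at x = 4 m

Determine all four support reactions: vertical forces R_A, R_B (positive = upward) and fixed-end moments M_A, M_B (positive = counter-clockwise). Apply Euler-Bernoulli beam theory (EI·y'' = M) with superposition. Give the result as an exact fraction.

R_A = 37133/400 kN, M_A = 13343/100 kN·m, R_B = 47667/400 kN, M_B = -44531/300 kN·m

Load 1 — triangular load w₀=19 kN/m (0→w₀ over full span):
  R_A = 3w₀L/20 = 3·19·8/20 = 114/5 kN
  M_A = w₀L²/30 = 19·8²/30 = 608/15 kN·m
  R_B = 7w₀L/20 = 7·19·8/20 = 266/5 kN
  M_B = -w₀L²/20 = -19·8²/20 = -304/5 kN·m
Load 2 — uniform load w=17 kN/m over full span:
  R_A = wL/2 = 17·8/2 = 68 kN
  M_A = wL²/12 = 17·8²/12 = 272/3 kN·m
  R_B = wL/2 = 17·8/2 = 68 kN
  M_B = -wL²/12 = -17·8²/12 = -272/3 kN·m
Load 3 — applied couple M₀=4 kN·m at a=16/5 m (b=L-a=24/5):
  R_A = 6M₀ab/L³ = 6·4·(16/5)·(24/5)/8³ = 18/25 kN
  M_A = M₀b(2a-b)/L² = 4·(24/5)·(2·(16/5)-(24/5))/8² = 12/25 kN·m
  R_B = -6M₀ab/L³ = -6·4·(16/5)·(24/5)/8³ = -18/25 kN
  M_B = M₀a(2b-a)/L² = 4·(16/5)·(2·(24/5)-(16/5))/8² = 32/25 kN·m
Load 4 — applied couple M₀=7 kN·m at a=4 m (b=L-a=4):
  R_A = 6M₀ab/L³ = 6·7·4·4/8³ = 21/16 kN
  M_A = M₀b(2a-b)/L² = 7·4·(2·4-4)/8² = 7/4 kN·m
  R_B = -6M₀ab/L³ = -6·7·4·4/8³ = -21/16 kN
  M_B = M₀a(2b-a)/L² = 7·4·(2·4-4)/8² = 7/4 kN·m
Superposition: R_A = 37133/400 kN, M_A = 13343/100 kN·m, R_B = 47667/400 kN, M_B = -44531/300 kN·m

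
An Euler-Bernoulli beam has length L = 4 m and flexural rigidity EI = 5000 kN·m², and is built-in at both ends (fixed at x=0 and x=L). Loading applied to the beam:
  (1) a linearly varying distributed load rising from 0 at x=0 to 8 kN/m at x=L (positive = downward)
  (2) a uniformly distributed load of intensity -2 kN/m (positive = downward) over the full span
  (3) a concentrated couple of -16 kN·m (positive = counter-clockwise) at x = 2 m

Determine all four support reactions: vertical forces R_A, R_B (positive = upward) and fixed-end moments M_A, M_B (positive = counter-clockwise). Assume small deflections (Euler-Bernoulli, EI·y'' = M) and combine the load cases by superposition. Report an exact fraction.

Load 1 — triangular load w₀=8 kN/m (0→w₀ over full span):
  R_A = 3w₀L/20 = 3·8·4/20 = 24/5 kN
  M_A = w₀L²/30 = 8·4²/30 = 64/15 kN·m
  R_B = 7w₀L/20 = 7·8·4/20 = 56/5 kN
  M_B = -w₀L²/20 = -8·4²/20 = -32/5 kN·m
Load 2 — uniform load w=-2 kN/m over full span:
  R_A = wL/2 = (-2)·4/2 = -4 kN
  M_A = wL²/12 = (-2)·4²/12 = -8/3 kN·m
  R_B = wL/2 = (-2)·4/2 = -4 kN
  M_B = -wL²/12 = -(-2)·4²/12 = 8/3 kN·m
Load 3 — applied couple M₀=-16 kN·m at a=2 m (b=L-a=2):
  R_A = 6M₀ab/L³ = 6·(-16)·2·2/4³ = -6 kN
  M_A = M₀b(2a-b)/L² = (-16)·2·(2·2-2)/4² = -4 kN·m
  R_B = -6M₀ab/L³ = -6·(-16)·2·2/4³ = 6 kN
  M_B = M₀a(2b-a)/L² = (-16)·2·(2·2-2)/4² = -4 kN·m
Superposition: R_A = -26/5 kN, M_A = -12/5 kN·m, R_B = 66/5 kN, M_B = -116/15 kN·m

R_A = -26/5 kN, M_A = -12/5 kN·m, R_B = 66/5 kN, M_B = -116/15 kN·m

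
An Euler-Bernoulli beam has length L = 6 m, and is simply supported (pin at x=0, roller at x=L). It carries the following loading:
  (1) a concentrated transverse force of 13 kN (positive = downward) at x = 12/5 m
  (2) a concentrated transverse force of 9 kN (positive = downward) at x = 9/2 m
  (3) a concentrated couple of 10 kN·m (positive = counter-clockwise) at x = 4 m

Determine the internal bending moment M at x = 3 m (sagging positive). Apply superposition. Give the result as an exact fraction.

Load 1 — point force P=13 kN at a=12/5 m (b=L-a=18/5):
  M_1 = Pa(L-x)/L  [x>a] = 13·(12/5)·(6-3)/6 = 78/5 kN·m
Load 2 — point force P=9 kN at a=9/2 m (b=L-a=3/2):
  M_2 = Pbx/L  [x≤a] = 9·(3/2)·3/6 = 27/4 kN·m
Load 3 — applied couple M₀=10 kN·m at a=4 m (b=L-a=2):
  M_3 = M₀x/L  [x≤a] = 10·3/6 = 5 kN·m
Superposition: M = Σ M_i = 547/20 kN·m ≈ 27.350000 kN·m

M(3) = 547/20 kN·m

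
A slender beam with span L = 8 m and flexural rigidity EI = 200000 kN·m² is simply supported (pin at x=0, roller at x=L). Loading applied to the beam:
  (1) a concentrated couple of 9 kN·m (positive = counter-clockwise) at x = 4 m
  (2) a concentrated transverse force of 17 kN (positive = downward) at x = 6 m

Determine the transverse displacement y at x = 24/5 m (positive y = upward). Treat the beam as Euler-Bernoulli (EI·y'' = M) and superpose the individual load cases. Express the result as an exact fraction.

Load 1 — applied couple M₀=9 kN·m at a=4 m (b=L-a=4):
  y_1 = (M₀x³/(6L)-M₀(x-a)²/2+C₁x)/EI  [x>a] with C₁=M₀(3b²-L²)/(6L)=-3 = (9·(24/5)³/(6·8)-9·((24/5)-4)²/2+(-3)·(24/5))/200000 = 27/1562500 m
Load 2 — point force P=17 kN at a=6 m (b=L-a=2):
  y_2 = -Pbx(L²-b²-x²)/(6LEI)  [x≤a] = -17·2·(24/5)·(8²-2²-(24/5)²)/(6·8·200000) = -3927/6250000 m
Superposition: y = Σ y_i = -3819/6250000 m ≈ -0.000611 m

y(24/5) = -3819/6250000 m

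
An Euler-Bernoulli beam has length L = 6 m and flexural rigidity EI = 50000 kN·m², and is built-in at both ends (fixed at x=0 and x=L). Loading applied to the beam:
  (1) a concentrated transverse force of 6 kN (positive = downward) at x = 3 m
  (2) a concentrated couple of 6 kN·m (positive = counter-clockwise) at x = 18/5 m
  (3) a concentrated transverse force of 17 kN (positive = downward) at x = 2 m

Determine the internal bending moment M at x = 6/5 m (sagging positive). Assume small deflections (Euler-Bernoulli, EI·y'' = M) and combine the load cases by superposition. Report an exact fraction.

Load 1 — point force P=6 kN at a=3 m (b=L-a=3):
  M_1 = Pb²(3a+b)x/L³ - Pab²/L²  [x≤a] = 6·3²·(3·3+3)·(6/5)/6³ - 6·3·3²/6² = -9/10 kN·m
Load 2 — applied couple M₀=6 kN·m at a=18/5 m (b=L-a=12/5):
  M_2 = R_Ax - M_A  [x≤a] with R_A=36/25, M_A=48/25 = (36/25)·(6/5) - (48/25) = -24/125 kN·m
Load 3 — point force P=17 kN at a=2 m (b=L-a=4):
  M_3 = Pb²(3a+b)x/L³ - Pab²/L²  [x≤a] = 17·4²·(3·2+4)·(6/5)/6³ - 17·2·4²/6² = 0 kN·m
Superposition: M = Σ M_i = -273/250 kN·m ≈ -1.092000 kN·m

M(6/5) = -273/250 kN·m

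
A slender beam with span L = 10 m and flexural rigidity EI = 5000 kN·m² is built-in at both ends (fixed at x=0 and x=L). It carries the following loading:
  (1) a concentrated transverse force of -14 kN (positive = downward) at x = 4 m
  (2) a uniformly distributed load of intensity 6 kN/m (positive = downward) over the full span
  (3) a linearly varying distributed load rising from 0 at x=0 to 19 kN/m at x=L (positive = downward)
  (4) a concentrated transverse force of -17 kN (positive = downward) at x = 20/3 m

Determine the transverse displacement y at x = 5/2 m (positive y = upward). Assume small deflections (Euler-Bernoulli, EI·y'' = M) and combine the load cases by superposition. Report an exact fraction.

Load 1 — point force P=-14 kN at a=4 m (b=L-a=6):
  y_1 = -Pb²x²(3aL-(3a+b)x)/(6L³EI)  [x≤a] = -(-14)·6²·(5/2)²·(3·4·10-(3·4+6)·(5/2))/(6·10³·5000) = 63/8000 m
Load 2 — uniform load w=6 kN/m over full span:
  y_2 = -wx²(L-x)²/(24EI) = -6·(5/2)²·(10-(5/2))²/(24·5000) = -9/512 m
Load 3 — triangular load w₀=19 kN/m (0→w₀ over full span):
  y_3 = -w₀x²(L-x)²(x+2L)/(120LEI) = -19·(5/2)²·(10-(5/2))²·((5/2)+2·10)/(120·10·5000) = -513/20480 m
Load 4 — point force P=-17 kN at a=20/3 m (b=L-a=10/3):
  y_4 = -Pb²x²(3aL-(3a+b)x)/(6L³EI)  [x≤a] = -(-17)·(10/3)²·(5/2)²·(3·(20/3)·10-(3·(20/3)+(10/3))·(5/2))/(6·10³·5000) = 289/51840 m
Superposition: y = Σ y_i = -1210033/41472000 m ≈ -0.029177 m

y(5/2) = -1210033/41472000 m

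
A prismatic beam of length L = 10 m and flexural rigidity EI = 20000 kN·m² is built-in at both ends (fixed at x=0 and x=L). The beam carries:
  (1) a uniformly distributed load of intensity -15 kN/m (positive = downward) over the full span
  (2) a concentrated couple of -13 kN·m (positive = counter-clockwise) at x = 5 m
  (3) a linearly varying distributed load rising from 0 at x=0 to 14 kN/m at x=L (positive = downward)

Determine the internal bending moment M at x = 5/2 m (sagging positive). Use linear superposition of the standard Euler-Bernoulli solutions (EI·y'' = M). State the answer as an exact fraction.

M(5/2) = -241/16 kN·m

Load 1 — uniform load w=-15 kN/m over full span:
  M_1 = wLx/2 - wL²/12 - wx²/2 = (-15)·10·(5/2)/2 - (-15)·10²/12 - (-15)·(5/2)²/2 = -125/8 kN·m
Load 2 — applied couple M₀=-13 kN·m at a=5 m (b=L-a=5):
  M_2 = R_Ax - M_A  [x≤a] with R_A=-39/20, M_A=-13/4 = (-39/20)·(5/2) - (-13/4) = -13/8 kN·m
Load 3 — triangular load w₀=14 kN/m (0→w₀ over full span):
  M_3 = 3w₀Lx/20 - w₀L²/30 - w₀x³/(6L) = 3·14·10·(5/2)/20 - 14·10²/30 - 14·(5/2)³/(6·10) = 35/16 kN·m
Superposition: M = Σ M_i = -241/16 kN·m ≈ -15.062500 kN·m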